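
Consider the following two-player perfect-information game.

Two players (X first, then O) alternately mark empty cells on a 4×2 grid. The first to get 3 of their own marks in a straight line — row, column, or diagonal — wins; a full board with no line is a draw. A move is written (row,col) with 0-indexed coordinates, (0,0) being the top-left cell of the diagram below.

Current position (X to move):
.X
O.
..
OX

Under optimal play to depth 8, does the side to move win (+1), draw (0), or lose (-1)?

value(.X/O./../OX, X) = 0

p1 X@[.X/O./../OX]: (0,0)[XX/O./../OX]-1 (1,1)[.X/OX/../OX]-1 (2,0)[.X/O./X./OX]+0* (2,1)[.X/O./.X/OX]-1
p2 O@[.X/O./X./OX]: (0,0)[OX/O./X./OX]+0* (1,1)[.X/OO/X./OX]+0 (2,1)[.X/O./XO/OX]+0
p3 X@[OX/O./X./OX]: (1,1)[OX/OX/X./OX]+0* (2,1)[OX/O./XX/OX]+0
p4 O@[OX/OX/X./OX]: (2,1)[OX/OX/XO/OX]+0*
p5 X@[OX/OX/XO/OX] terminal +0; root [.X/O./../OX] d8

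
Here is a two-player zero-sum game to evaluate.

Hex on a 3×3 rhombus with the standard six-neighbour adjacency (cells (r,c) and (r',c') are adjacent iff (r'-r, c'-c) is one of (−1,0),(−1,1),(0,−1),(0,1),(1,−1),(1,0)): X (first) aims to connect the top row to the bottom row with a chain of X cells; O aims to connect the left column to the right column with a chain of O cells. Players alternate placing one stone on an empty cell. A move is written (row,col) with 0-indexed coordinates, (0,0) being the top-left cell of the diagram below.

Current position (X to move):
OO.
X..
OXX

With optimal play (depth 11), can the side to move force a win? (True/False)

X winning at [OO./X../OXX]: True

ply 1, X at OO./X../OXX | (0,2)=+1→OOX/X../OXX*; (1,1)=-1→OO./XX./OXX; (1,2)=-1→OO./X.X/OXX
ply 2, O at OOX/X../OXX | (1,1)=-1→OOX/XO./OXX*; (1,2)=-1→OOX/X.O/OXX
ply 3, X at OOX/XO./OXX | (1,2)=+1→OOX/XOX/OXX*
ply 4: OOX/XOX/OXX is terminal -1 (O); from OO./X../OXX depth 11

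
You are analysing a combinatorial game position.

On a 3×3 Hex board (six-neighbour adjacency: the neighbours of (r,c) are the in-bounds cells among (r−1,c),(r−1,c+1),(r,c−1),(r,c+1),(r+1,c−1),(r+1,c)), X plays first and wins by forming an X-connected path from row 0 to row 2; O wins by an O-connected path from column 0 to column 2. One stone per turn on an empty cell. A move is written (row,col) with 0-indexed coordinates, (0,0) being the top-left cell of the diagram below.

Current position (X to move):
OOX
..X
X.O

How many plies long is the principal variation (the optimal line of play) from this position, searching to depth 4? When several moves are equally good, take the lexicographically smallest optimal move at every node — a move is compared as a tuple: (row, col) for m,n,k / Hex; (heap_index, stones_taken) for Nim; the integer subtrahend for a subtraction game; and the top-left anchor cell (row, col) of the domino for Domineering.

[OOX/..X/X.O] X move#1: (1,0):+1/OOX/X.X/X.O*, (1,1):+1/OOX/.XX/X.O, (2,1):+1/OOX/..X/XXO
[OOX/X.X/X.O] O move#2: (1,1):-1/OOX/XOX/X.O*, (2,1):-1/OOX/X.X/XOO
[OOX/XOX/X.O] X move#3: (2,1):+1/OOX/XOX/XXO*
[OOX/XOX/XXO] end (terminal -1, O#4); searched OOX/..X/X.O to 4

PV length from [OOX/..X/X.O]: 3 plies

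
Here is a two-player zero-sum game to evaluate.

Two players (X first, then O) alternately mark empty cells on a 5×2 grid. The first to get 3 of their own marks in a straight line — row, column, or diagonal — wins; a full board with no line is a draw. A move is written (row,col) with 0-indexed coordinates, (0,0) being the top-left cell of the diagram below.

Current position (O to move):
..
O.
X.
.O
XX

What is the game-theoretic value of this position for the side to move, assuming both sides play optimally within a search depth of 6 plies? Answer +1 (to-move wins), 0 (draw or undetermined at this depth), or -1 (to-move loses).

value(../O./X./.O/XX, O) = 0

p1 O@[../O./X./.O/XX]: (0,0)[O./O./X./.O/XX]-1 (0,1)[.O/O./X./.O/XX]-1 (1,1)[../OO/X./.O/XX]-1 (2,1)[../O./XO/.O/XX]-1 (3,0)[../O./X./OO/XX]+0*
p2 X@[../O./X./OO/XX]: (0,0)[X./O./X./OO/XX]+0* (0,1)[.X/O./X./OO/XX]+0 (1,1)[../OX/X./OO/XX]+0 (2,1)[../O./XX/OO/XX]+0
p3 O@[X./O./X./OO/XX]: (0,1)[XO/O./X./OO/XX]+0* (1,1)[X./OO/X./OO/XX]+0 (2,1)[X./O./XO/OO/XX]+0
p4 X@[XO/O./X./OO/XX]: (1,1)[XO/OX/X./OO/XX]+0* (2,1)[XO/O./XX/OO/XX]+0
p5 O@[XO/OX/X./OO/XX]: (2,1)[XO/OX/XO/OO/XX]+0*
p6 X@[XO/OX/XO/OO/XX] terminal +0; root [../O./X./.O/XX] d6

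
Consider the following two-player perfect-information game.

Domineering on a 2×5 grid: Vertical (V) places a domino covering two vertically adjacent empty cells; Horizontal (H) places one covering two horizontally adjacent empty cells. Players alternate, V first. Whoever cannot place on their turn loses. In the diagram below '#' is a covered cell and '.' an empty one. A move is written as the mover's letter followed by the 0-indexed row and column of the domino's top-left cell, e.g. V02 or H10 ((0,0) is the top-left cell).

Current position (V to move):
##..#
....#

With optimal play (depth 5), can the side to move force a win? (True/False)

[##..#/....#] V move#1: V02:+1/###.#/..#.#*, V03:-1/##.##/...##
[###.#/..#.#] H move#2: H10:-1/###.#/###.#*
[###.#/###.#] V move#3: V03:+1/#####/#####*
[#####/#####] end (terminal -1, H#4); searched ##..#/....# to 5

V winning at [##..#/....#]: True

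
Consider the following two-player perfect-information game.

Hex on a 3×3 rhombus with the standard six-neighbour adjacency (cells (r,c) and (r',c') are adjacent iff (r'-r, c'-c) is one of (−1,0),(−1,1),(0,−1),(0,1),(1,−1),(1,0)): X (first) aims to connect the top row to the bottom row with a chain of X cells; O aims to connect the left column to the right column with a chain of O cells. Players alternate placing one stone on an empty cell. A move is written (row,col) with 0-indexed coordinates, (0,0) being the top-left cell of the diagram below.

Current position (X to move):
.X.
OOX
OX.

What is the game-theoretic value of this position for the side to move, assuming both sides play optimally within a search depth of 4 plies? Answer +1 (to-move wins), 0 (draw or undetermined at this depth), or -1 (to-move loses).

value(.X./OOX/OX., X) = +1

[.X./OOX/OX.] X move#1: (0,0):-1/XX./OOX/OX., (0,2):+1/.XX/OOX/OX.*, (2,2):-1/.X./OOX/OXX
[.XX/OOX/OX.] end (terminal -1, O#2); searched .X./OOX/OX. to 4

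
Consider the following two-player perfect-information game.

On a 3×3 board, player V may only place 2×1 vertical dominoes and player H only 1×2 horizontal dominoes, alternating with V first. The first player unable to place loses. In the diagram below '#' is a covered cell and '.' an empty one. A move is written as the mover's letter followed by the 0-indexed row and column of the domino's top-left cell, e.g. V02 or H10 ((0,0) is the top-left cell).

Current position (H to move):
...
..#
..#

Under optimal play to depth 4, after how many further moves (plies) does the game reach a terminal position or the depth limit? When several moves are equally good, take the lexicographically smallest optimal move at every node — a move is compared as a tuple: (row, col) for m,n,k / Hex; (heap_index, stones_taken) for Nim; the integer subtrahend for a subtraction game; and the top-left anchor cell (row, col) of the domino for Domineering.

ply 1, H at .../..#/..# | H00=-1→##./..#/..#; H01=-1→.##/..#/..#; H10=+1→.../###/..#*; H20=-1→.../..#/###
ply 2: .../###/..# is terminal -1 (V); from .../..#/..# depth 4

PV length from [.../..#/..#]: 1 ply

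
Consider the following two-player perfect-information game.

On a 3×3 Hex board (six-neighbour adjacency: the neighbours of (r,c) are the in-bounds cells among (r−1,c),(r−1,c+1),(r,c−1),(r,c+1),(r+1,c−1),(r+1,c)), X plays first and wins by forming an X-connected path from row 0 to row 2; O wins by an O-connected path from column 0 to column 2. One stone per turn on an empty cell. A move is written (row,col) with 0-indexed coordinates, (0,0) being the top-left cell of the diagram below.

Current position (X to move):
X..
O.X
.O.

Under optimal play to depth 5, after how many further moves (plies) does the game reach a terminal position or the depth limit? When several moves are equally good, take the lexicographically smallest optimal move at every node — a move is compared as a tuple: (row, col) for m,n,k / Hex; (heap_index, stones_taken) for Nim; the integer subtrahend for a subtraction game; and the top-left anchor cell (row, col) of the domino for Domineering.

PV length from [X../O.X/.O.]: 5 plies

p1 X@[X../O.X/.O.]: (0,1)[XX./O.X/.O.]-1 (0,2)[X.X/O.X/.O.]-1 (1,1)[X../OXX/.O.]+1* (2,0)[X../O.X/XO.]-1 (2,2)[X../O.X/.OX]-1
p2 O@[X../OXX/.O.]: (0,1)[XO./OXX/.O.]-1* (0,2)[X.O/OXX/.O.]-1 (2,0)[X../OXX/OO.]-1 (2,2)[X../OXX/.OO]-1
p3 X@[XO./OXX/.O.]: (0,2)[XOX/OXX/.O.]+1* (2,0)[XO./OXX/XO.]-1 (2,2)[XO./OXX/.OX]-1
p4 O@[XOX/OXX/.O.]: (2,0)[XOX/OXX/OO.]-1* (2,2)[XOX/OXX/.OO]-1
p5 X@[XOX/OXX/OO.]: (2,2)[XOX/OXX/OOX]+1*
p6 O@[XOX/OXX/OOX] terminal -1; root [X../O.X/.O.] d5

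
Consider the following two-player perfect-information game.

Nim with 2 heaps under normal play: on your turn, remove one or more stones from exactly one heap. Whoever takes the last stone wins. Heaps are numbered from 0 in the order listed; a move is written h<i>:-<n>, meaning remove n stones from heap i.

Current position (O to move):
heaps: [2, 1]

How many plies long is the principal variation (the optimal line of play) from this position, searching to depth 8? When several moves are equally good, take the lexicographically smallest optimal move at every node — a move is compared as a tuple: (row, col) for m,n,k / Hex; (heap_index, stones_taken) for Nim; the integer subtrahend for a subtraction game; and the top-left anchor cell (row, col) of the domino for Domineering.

PV length from [(2,1)]: 3 plies

[(2,1)] O move#1: h0:-1:+1/(1,1)*, h0:-2:-1/(0,1), h1:-1:-1/(2,0)
[(1,1)] X move#2: h0:-1:-1/(0,1)*, h1:-1:-1/(1,0)
[(0,1)] O move#3: h1:-1:+1/(0,0)*
[(0,0)] end (terminal -1, X#4); searched (2,1) to 8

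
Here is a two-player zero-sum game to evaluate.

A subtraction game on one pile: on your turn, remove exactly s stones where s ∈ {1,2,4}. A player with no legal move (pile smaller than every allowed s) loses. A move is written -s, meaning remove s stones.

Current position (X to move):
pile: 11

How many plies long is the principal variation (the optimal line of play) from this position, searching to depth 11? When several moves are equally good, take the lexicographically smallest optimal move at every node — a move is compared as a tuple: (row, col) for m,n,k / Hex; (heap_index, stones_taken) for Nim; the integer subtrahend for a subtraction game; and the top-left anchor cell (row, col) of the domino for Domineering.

PV length from [11]: 7 plies

p1 X@[11]: -1[10]-1 -2[9]+1* -4[7]-1
p2 O@[9]: -1[8]-1* -2[7]-1 -4[5]-1
p3 X@[8]: -1[7]-1 -2[6]+1* -4[4]-1
p4 O@[6]: -1[5]-1* -2[4]-1 -4[2]-1
p5 X@[5]: -1[4]-1 -2[3]+1* -4[1]-1
p6 O@[3]: -1[2]-1* -2[1]-1
p7 X@[2]: -1[1]-1 -2[0]+1*
p8 O@[0] terminal -1; root [11] d11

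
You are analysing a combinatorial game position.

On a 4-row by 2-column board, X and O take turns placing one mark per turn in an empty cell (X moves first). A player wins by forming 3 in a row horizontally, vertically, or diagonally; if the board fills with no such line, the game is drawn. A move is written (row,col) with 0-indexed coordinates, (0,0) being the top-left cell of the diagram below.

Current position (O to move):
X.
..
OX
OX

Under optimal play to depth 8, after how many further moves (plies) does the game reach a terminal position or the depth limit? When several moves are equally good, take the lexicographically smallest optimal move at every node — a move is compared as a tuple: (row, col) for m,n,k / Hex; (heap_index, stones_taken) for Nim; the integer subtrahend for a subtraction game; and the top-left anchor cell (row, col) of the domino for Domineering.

p1 O@[X./../OX/OX]: (0,1)[XO/../OX/OX]-1 (1,0)[X./O./OX/OX]+1* (1,1)[X./.O/OX/OX]+0
p2 X@[X./O./OX/OX] terminal -1; root [X./../OX/OX] d8

PV length from [X./../OX/OX]: 1 ply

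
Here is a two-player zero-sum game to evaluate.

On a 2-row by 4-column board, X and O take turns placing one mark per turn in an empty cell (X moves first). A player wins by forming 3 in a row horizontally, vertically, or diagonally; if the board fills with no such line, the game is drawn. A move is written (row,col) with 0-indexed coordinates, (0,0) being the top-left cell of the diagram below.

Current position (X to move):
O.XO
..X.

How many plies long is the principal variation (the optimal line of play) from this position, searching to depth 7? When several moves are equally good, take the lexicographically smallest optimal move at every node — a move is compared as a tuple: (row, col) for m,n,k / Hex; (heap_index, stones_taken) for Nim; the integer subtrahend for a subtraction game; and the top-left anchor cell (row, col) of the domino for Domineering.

ply 1, X at O.XO/..X. | (0,1)=+0→OXXO/..X.; (1,0)=+0→O.XO/X.X.; (1,1)=+1→O.XO/.XX.*; (1,3)=+0→O.XO/..XX
ply 2, O at O.XO/.XX. | (0,1)=-1→OOXO/.XX.*; (1,0)=-1→O.XO/OXX.; (1,3)=-1→O.XO/.XXO
ply 3, X at OOXO/.XX. | (1,0)=+1→OOXO/XXX.*; (1,3)=+1→OOXO/.XXX
ply 4: OOXO/XXX. is terminal -1 (O); from O.XO/..X. depth 7

PV length from [O.XO/..X.]: 3 plies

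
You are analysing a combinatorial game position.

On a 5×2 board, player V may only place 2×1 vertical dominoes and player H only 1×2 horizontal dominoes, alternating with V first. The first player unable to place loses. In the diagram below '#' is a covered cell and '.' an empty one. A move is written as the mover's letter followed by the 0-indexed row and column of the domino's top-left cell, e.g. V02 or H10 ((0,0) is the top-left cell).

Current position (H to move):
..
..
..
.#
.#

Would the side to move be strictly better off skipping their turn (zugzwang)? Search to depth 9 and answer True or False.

zugzwang(../../../.#/.#, H) = False

[../../../.#/.#] H move#1: H00:-1/##/../../.#/.#, H10:+1/../##/../.#/.#*, H20:-1/../../##/.#/.#
[../##/../.#/.#] V move#2: V20:-1/../##/#./##/.#*, V30:-1/../##/../##/##
[../##/#./##/.#] H move#3: H00:+1/##/##/#./##/.#*
[##/##/#./##/.#] end (terminal -1, V#4); searched ../../../.#/.# to 9
pass branch (V moves first from the same position):
  | [../../../.#/.#] V move#1: V00:+1/#./#./../.#/.#*, V01:+1/.#/.#/../.#/.#, V10:+1/../#./#./.#/.#, V11:+1/../.#/.#/.#/.#, V20:-1/../../#./##/.#, V30:-1/../../../##/##
  | [#./#./../.#/.#] H move#2: H20:-1/#./#./##/.#/.#*
  | [#./#./##/.#/.#] V move#3: V01:+1/##/##/##/.#/.#*, V30:+1/#./#./##/##/##
  | [##/##/##/.#/.#] end (terminal -1, H#4); searched ../../../.#/.# to 9
H moving scores +1; H passing scores -1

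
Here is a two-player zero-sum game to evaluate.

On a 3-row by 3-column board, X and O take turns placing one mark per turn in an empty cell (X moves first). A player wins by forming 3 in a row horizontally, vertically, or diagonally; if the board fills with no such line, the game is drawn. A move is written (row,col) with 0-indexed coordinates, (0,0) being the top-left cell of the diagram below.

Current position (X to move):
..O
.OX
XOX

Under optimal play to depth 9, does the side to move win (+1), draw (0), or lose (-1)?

ply 1, X at ..O/.OX/XOX | (0,0)=-1→X.O/.OX/XOX; (0,1)=+0→.XO/.OX/XOX*; (1,0)=-1→..O/XOX/XOX
ply 2, O at .XO/.OX/XOX | (0,0)=+0→OXO/.OX/XOX*; (1,0)=+0→.XO/OOX/XOX
ply 3, X at OXO/.OX/XOX | (1,0)=+0→OXO/XOX/XOX*
ply 4: OXO/XOX/XOX is terminal +0 (O); from ..O/.OX/XOX depth 9

value(..O/.OX/XOX, X) = 0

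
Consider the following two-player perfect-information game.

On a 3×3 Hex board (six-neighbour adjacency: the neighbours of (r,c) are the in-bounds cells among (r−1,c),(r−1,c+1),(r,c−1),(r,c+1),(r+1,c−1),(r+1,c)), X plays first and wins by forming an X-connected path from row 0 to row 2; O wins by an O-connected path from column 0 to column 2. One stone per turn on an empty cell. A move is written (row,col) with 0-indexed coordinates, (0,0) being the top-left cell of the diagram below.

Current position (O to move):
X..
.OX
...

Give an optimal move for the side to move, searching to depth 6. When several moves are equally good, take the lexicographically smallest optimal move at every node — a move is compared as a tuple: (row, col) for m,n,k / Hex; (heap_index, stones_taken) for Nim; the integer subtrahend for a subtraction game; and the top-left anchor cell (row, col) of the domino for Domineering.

ply 1, O at X../.OX/... | (0,1)=-1→XO./.OX/...; (0,2)=+1→X.O/.OX/...*; (1,0)=-1→X../OOX/...; (2,0)=-1→X../.OX/O..; (2,1)=+1→X../.OX/.O.; (2,2)=+1→X../.OX/..O
ply 2, X at X.O/.OX/... | (0,1)=-1→XXO/.OX/...*; (1,0)=-1→X.O/XOX/...; (2,0)=-1→X.O/.OX/X..; (2,1)=-1→X.O/.OX/.X.; (2,2)=-1→X.O/.OX/..X
ply 3, O at XXO/.OX/... | (1,0)=+1→XXO/OOX/...*; (2,0)=+1→XXO/.OX/O..; (2,1)=+1→XXO/.OX/.O.; (2,2)=+1→XXO/.OX/..O
ply 4: XXO/OOX/... is terminal -1 (X); from X../.OX/... depth 6

O's best at [X../.OX/...]: (0,2)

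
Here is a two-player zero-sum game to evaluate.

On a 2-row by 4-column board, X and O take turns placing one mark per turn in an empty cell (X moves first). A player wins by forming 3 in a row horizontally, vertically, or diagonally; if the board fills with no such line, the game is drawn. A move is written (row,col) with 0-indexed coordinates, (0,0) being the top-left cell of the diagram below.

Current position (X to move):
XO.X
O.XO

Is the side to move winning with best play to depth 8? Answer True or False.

[XO.X/O.XO] X move#1: (0,2):+0/XOXX/O.XO*, (1,1):+0/XO.X/OXXO
[XOXX/O.XO] O move#2: (1,1):+0/XOXX/OOXO*
[XOXX/OOXO] end (terminal +0, X#3); searched XO.X/O.XO to 8

X winning at [XO.X/O.XO]: False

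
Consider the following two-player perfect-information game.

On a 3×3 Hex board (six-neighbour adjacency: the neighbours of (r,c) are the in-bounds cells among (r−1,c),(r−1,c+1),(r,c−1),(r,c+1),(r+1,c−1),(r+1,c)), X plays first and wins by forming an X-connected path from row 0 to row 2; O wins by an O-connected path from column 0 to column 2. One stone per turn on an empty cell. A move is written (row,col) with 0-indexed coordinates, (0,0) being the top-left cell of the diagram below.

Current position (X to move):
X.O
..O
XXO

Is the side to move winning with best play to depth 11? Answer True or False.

X winning at [X.O/..O/XXO]: True

ply 1, X at X.O/..O/XXO | (0,1)=+1→XXO/..O/XXO*; (1,0)=+1→X.O/X.O/XXO; (1,1)=+1→X.O/.XO/XXO
ply 2, O at XXO/..O/XXO | (1,0)=-1→XXO/O.O/XXO*; (1,1)=-1→XXO/.OO/XXO
ply 3, X at XXO/O.O/XXO | (1,1)=+1→XXO/OXO/XXO*
ply 4: XXO/OXO/XXO is terminal -1 (O); from X.O/..O/XXO depth 11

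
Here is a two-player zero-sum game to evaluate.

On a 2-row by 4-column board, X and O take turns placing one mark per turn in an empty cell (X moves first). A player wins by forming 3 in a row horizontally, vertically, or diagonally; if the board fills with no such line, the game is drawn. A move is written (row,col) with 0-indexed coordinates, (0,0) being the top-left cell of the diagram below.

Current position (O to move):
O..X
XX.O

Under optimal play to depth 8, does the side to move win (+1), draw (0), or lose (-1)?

ply 1, O at O..X/XX.O | (0,1)=-1→OO.X/XX.O; (0,2)=-1→O.OX/XX.O; (1,2)=+0→O..X/XXOO*
ply 2, X at O..X/XXOO | (0,1)=+0→OX.X/XXOO*; (0,2)=+0→O.XX/XXOO
ply 3, O at OX.X/XXOO | (0,2)=+0→OXOX/XXOO*
ply 4: OXOX/XXOO is terminal +0 (X); from O..X/XX.O depth 8

value(O..X/XX.O, O) = 0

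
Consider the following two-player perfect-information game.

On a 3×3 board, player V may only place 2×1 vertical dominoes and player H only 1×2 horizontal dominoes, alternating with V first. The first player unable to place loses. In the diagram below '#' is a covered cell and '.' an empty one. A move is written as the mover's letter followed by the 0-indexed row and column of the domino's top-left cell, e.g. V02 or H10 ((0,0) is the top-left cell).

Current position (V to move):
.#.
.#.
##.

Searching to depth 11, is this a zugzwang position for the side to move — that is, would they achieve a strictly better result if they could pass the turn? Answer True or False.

zugzwang(.#./.#./##., V) = False

p1 V@[.#./.#./##.]: V00[##./##./##.]+1* V02[.##/.##/##.]+1 V12[.#./.##/###]+1
p2 H@[##./##./##.] terminal -1; root [.#./.#./##.] d11
if V skipped the turn, H would face:
~ p1 H@[.#./.#./##.] terminal -1; root [.#./.#./##.] d11
compare (V): move=+1 vs pass=+1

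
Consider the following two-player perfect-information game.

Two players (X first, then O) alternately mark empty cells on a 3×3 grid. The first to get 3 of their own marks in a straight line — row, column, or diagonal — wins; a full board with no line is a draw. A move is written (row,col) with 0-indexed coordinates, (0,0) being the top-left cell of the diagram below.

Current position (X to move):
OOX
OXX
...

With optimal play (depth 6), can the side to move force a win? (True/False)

X winning at [OOX/OXX/...]: True

p1 X@[OOX/OXX/...]: (2,0)[OOX/OXX/X..]+1* (2,1)[OOX/OXX/.X.]-1 (2,2)[OOX/OXX/..X]+1
p2 O@[OOX/OXX/X..] terminal -1; root [OOX/OXX/...] d6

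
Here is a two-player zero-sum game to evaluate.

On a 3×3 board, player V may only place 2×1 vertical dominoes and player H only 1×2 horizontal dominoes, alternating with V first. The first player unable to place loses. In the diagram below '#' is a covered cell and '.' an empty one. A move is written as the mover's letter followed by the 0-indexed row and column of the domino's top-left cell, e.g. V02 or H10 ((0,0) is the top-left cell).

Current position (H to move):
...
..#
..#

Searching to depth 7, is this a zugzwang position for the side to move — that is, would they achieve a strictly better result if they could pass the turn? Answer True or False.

zugzwang(.../..#/..#, H) = False

[.../..#/..#] H move#1: H00:-1/##./..#/..#, H01:-1/.##/..#/..#, H10:+1/.../###/..#*, H20:-1/.../..#/###
[.../###/..#] end (terminal -1, V#2); searched .../..#/..# to 7
if H skipped the turn, V would face:
~ [.../..#/..#] V move#1: V00:+1/#../#.#/..#*, V01:+1/.#./.##/..#, V10:+1/.../#.#/#.#, V11:+1/.../.##/.##
~ [#../#.#/..#] H move#2: H01:-1/###/#.#/..#*, H20:-1/#../#.#/###
~ [###/#.#/..#] V move#3: V11:+1/###/###/.##*
~ [###/###/.##] end (terminal -1, H#4); searched .../..#/..# to 7
compare (H): move=+1 vs pass=-1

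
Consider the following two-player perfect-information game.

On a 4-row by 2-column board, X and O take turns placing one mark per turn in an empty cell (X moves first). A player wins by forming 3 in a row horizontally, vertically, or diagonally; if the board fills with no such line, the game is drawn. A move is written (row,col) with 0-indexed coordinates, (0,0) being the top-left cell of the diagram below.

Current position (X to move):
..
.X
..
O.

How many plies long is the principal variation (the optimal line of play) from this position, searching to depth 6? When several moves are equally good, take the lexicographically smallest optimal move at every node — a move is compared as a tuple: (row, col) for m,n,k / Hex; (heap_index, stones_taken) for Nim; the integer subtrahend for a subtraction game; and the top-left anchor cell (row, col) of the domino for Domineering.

[../.X/../O.] X move#1: (0,0):+0/X./.X/../O., (0,1):+0/.X/.X/../O., (1,0):+0/../XX/../O., (2,0):+0/../.X/X./O., (2,1):+1/../.X/.X/O.*, (3,1):+0/../.X/../OX
[../.X/.X/O.] O move#2: (0,0):-1/O./.X/.X/O.*, (0,1):-1/.O/.X/.X/O., (1,0):-1/../OX/.X/O., (2,0):-1/../.X/OX/O., (3,1):-1/../.X/.X/OO
[O./.X/.X/O.] X move#3: (0,1):+1/OX/.X/.X/O.*, (1,0):+1/O./XX/.X/O., (2,0):+1/O./.X/XX/O., (3,1):+1/O./.X/.X/OX
[OX/.X/.X/O.] end (terminal -1, O#4); searched ../.X/../O. to 6

PV length from [../.X/../O.]: 3 plies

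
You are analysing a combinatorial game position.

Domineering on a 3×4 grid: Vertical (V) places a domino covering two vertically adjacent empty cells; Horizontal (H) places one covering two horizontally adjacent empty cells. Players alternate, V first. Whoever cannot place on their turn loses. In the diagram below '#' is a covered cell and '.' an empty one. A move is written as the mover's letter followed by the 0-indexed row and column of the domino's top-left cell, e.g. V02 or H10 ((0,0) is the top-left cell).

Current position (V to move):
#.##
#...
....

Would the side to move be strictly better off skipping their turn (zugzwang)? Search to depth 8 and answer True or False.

zugzwang(#.##/#.../...., V) = False

[#.##/#.../....] V move#1: V01:-1/####/##../...., V11:-1/#.##/##../.#.., V12:+1/#.##/#.#./..#.*, V13:-1/#.##/#..#/...#
[#.##/#.#./..#.] H move#2: H20:-1/#.##/#.#./###.*
[#.##/#.#./###.] V move#3: V01:+1/####/###./###.*, V13:+1/#.##/#.##/####
[####/###./###.] end (terminal -1, H#4); searched #.##/#.../.... to 8
pass branch (H moves first from the same position):
  | [#.##/#.../....] H move#1: H11:+1/#.##/###./....*, H12:+1/#.##/#.##/...., H20:-1/#.##/#.../##.., H21:+1/#.##/#.../.##., H22:+1/#.##/#.../..##
  | [#.##/###./....] V move#2: V13:-1/#.##/####/...#*
  | [#.##/####/...#] H move#3: H20:+1/#.##/####/##.#*, H21:+1/#.##/####/.###
  | [#.##/####/##.#] end (terminal -1, V#4); searched #.##/#.../.... to 8
V moving scores +1; V passing scores -1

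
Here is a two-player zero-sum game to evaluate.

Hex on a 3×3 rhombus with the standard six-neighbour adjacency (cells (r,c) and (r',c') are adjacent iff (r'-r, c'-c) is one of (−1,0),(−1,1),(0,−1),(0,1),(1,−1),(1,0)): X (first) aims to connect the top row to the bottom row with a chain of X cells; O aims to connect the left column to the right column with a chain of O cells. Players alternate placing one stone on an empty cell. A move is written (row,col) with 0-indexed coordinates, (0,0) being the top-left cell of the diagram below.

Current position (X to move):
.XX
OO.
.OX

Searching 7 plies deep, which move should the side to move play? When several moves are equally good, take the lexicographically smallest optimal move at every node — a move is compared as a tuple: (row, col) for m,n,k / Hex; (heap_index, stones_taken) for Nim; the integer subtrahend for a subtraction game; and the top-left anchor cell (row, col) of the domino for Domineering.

X's best at [.XX/OO./.OX]: (1,2)

[.XX/OO./.OX] X move#1: (0,0):-1/XXX/OO./.OX, (1,2):+1/.XX/OOX/.OX*, (2,0):-1/.XX/OO./XOX
[.XX/OOX/.OX] end (terminal -1, O#2); searched .XX/OO./.OX to 7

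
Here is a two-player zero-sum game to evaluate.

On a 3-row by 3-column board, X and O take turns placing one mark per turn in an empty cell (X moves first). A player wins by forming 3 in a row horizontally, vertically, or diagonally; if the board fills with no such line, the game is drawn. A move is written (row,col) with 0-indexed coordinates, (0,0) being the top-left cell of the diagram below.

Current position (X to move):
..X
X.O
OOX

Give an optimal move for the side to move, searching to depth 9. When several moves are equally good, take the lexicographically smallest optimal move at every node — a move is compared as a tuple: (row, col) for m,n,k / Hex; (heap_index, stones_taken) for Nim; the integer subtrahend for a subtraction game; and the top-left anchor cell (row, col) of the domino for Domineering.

p1 X@[..X/X.O/OOX]: (0,0)[X.X/X.O/OOX]+1* (0,1)[.XX/X.O/OOX]+0 (1,1)[..X/XXO/OOX]+0
p2 O@[X.X/X.O/OOX]: (0,1)[XOX/X.O/OOX]-1* (1,1)[X.X/XOO/OOX]-1
p3 X@[XOX/X.O/OOX]: (1,1)[XOX/XXO/OOX]+1*
p4 O@[XOX/XXO/OOX] terminal -1; root [..X/X.O/OOX] d9

X's best at [..X/X.O/OOX]: (0,0)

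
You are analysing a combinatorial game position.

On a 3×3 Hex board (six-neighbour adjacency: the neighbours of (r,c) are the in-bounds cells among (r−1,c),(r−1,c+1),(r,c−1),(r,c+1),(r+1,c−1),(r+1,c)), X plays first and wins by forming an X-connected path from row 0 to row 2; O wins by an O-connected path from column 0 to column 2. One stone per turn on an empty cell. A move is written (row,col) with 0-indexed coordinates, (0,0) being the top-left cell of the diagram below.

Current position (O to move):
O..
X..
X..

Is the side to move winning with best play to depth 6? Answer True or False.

O winning at [O../X../X..]: False

ply 1, O at O../X../X.. | (0,1)=-1→OO./X../X..*; (0,2)=-1→O.O/X../X..; (1,1)=-1→O../XO./X..; (1,2)=-1→O../X.O/X..; (2,1)=-1→O../X../XO.; (2,2)=-1→O../X../X.O
ply 2, X at OO./X../X.. | (0,2)=+1→OOX/X../X..*; (1,1)=-1→OO./XX./X..; (1,2)=-1→OO./X.X/X..; (2,1)=-1→OO./X../XX.; (2,2)=-1→OO./X../X.X
ply 3, O at OOX/X../X.. | (1,1)=-1→OOX/XO./X..*; (1,2)=-1→OOX/X.O/X..; (2,1)=-1→OOX/X../XO.; (2,2)=-1→OOX/X../X.O
ply 4, X at OOX/XO./X.. | (1,2)=+1→OOX/XOX/X..*; (2,1)=-1→OOX/XO./XX.; (2,2)=-1→OOX/XO./X.X
ply 5, O at OOX/XOX/X.. | (2,1)=-1→OOX/XOX/XO.*; (2,2)=-1→OOX/XOX/X.O
ply 6, X at OOX/XOX/XO. | (2,2)=+1→OOX/XOX/XOX*
ply 7: OOX/XOX/XOX is terminal -1 (O); from O../X../X.. depth 6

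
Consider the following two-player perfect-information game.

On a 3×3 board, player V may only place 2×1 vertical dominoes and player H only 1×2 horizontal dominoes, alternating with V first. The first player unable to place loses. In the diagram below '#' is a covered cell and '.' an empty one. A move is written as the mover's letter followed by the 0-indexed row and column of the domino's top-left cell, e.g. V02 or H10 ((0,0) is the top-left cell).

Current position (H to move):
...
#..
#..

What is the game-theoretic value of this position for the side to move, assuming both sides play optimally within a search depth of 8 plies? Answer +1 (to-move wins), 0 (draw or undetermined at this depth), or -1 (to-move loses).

value(.../#../#.., H) = +1

[.../#../#..] H move#1: H00:-1/##./#../#.., H01:-1/.##/#../#.., H11:+1/.../###/#..*, H21:-1/.../#../###
[.../###/#..] end (terminal -1, V#2); searched .../#../#.. to 8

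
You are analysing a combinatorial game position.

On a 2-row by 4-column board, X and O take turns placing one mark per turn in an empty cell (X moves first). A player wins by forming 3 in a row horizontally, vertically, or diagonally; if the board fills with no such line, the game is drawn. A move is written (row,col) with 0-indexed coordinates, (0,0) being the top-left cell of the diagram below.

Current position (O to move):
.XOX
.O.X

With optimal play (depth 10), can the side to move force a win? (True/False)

O winning at [.XOX/.O.X]: False

ply 1, O at .XOX/.O.X | (0,0)=+0→OXOX/.O.X*; (1,0)=+0→.XOX/OO.X; (1,2)=+0→.XOX/.OOX
ply 2, X at OXOX/.O.X | (1,0)=+0→OXOX/XO.X*; (1,2)=+0→OXOX/.OXX
ply 3, O at OXOX/XO.X | (1,2)=+0→OXOX/XOOX*
ply 4: OXOX/XOOX is terminal +0 (X); from .XOX/.O.X depth 10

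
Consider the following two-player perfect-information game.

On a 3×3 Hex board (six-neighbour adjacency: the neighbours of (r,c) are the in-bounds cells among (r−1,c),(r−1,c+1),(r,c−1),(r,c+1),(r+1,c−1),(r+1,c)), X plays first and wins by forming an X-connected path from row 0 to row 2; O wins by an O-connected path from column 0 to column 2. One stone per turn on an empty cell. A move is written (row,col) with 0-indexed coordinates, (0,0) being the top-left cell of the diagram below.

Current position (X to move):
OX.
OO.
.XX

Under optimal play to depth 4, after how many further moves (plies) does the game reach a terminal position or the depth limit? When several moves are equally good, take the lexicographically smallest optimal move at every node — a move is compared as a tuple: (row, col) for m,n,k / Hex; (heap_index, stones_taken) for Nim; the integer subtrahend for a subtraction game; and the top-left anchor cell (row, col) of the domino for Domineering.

PV length from [OX./OO./.XX]: 2 plies

ply 1, X at OX./OO./.XX | (0,2)=-1→OXX/OO./.XX*; (1,2)=-1→OX./OOX/.XX; (2,0)=-1→OX./OO./XXX
ply 2, O at OXX/OO./.XX | (1,2)=+1→OXX/OOO/.XX*; (2,0)=-1→OXX/OO./OXX
ply 3: OXX/OOO/.XX is terminal -1 (X); from OX./OO./.XX depth 4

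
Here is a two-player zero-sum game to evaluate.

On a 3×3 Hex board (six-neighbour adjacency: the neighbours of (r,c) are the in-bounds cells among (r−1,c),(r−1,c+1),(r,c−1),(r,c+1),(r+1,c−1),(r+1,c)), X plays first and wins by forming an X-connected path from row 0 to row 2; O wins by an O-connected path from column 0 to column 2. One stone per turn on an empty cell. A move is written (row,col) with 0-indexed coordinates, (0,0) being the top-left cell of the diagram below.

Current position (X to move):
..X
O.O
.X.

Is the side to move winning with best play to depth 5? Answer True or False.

p1 X@[..X/O.O/.X.]: (0,0)[X.X/O.O/.X.]-1 (0,1)[.XX/O.O/.X.]-1 (1,1)[..X/OXO/.X.]+1* (2,0)[..X/O.O/XX.]-1 (2,2)[..X/O.O/.XX]-1
p2 O@[..X/OXO/.X.] terminal -1; root [..X/O.O/.X.] d5

X winning at [..X/O.O/.X.]: True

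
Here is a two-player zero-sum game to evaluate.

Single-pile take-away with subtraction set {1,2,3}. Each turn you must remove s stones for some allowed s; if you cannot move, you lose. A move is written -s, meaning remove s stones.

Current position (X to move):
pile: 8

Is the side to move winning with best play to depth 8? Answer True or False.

X winning at [8]: False

ply 1, X at 8 | -1=-1→7*; -2=-1→6; -3=-1→5
ply 2, O at 7 | -1=-1→6; -2=-1→5; -3=+1→4*
ply 3, X at 4 | -1=-1→3*; -2=-1→2; -3=-1→1
ply 4, O at 3 | -1=-1→2; -2=-1→1; -3=+1→0*
ply 5: 0 is terminal -1 (X); from 8 depth 8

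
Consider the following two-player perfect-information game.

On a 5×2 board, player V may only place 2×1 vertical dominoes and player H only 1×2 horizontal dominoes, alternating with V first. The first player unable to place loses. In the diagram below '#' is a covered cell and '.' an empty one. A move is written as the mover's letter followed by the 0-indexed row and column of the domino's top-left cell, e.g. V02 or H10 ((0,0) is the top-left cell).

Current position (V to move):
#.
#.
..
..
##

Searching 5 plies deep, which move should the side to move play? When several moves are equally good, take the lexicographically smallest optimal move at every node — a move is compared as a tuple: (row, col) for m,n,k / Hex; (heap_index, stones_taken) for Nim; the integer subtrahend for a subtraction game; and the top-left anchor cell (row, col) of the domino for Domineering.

p1 V@[#./#./../../##]: V01[##/##/../../##]-1 V11[#./##/.#/../##]-1 V20[#./#./#./#./##]+1* V21[#./#./.#/.#/##]+1
p2 H@[#./#./#./#./##] terminal -1; root [#./#./../../##] d5

V's best at [#./#./../../##]: V20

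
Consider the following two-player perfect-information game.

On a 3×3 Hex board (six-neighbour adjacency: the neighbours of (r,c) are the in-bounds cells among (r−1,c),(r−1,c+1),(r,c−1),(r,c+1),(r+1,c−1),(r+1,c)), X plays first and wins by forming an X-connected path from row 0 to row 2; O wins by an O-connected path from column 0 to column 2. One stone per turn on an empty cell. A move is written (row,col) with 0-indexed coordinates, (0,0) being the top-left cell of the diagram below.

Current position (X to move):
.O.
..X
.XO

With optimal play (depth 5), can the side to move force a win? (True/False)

X winning at [.O./..X/.XO]: True

ply 1, X at .O./..X/.XO | (0,0)=+1→XO./..X/.XO*; (0,2)=+1→.OX/..X/.XO; (1,0)=+1→.O./X.X/.XO; (1,1)=-1→.O./.XX/.XO; (2,0)=-1→.O./..X/XXO
ply 2, O at XO./..X/.XO | (0,2)=-1→XOO/..X/.XO*; (1,0)=-1→XO./O.X/.XO; (1,1)=-1→XO./.OX/.XO; (2,0)=-1→XO./..X/OXO
ply 3, X at XOO/..X/.XO | (1,0)=+1→XOO/X.X/.XO*; (1,1)=-1→XOO/.XX/.XO; (2,0)=-1→XOO/..X/XXO
ply 4, O at XOO/X.X/.XO | (1,1)=-1→XOO/XOX/.XO*; (2,0)=-1→XOO/X.X/OXO
ply 5, X at XOO/XOX/.XO | (2,0)=+1→XOO/XOX/XXO*
ply 6: XOO/XOX/XXO is terminal -1 (O); from .O./..X/.XO depth 5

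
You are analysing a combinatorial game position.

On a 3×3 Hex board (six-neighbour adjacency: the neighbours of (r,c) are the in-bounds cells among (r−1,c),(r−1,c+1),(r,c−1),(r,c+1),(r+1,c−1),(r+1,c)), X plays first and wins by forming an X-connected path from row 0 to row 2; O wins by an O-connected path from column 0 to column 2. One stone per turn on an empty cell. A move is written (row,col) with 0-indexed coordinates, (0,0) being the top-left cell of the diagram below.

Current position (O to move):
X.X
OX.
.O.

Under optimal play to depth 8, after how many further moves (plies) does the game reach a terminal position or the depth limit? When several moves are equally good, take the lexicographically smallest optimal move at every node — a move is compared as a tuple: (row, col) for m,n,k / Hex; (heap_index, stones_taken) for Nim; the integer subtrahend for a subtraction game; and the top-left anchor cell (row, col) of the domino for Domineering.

ply 1, O at X.X/OX./.O. | (0,1)=-1→XOX/OX./.O.; (1,2)=-1→X.X/OXO/.O.; (2,0)=+1→X.X/OX./OO.*; (2,2)=-1→X.X/OX./.OO
ply 2, X at X.X/OX./OO. | (0,1)=-1→XXX/OX./OO.*; (1,2)=-1→X.X/OXX/OO.; (2,2)=-1→X.X/OX./OOX
ply 3, O at XXX/OX./OO. | (1,2)=+1→XXX/OXO/OO.*; (2,2)=+1→XXX/OX./OOO
ply 4: XXX/OXO/OO. is terminal -1 (X); from X.X/OX./.O. depth 8

PV length from [X.X/OX./.O.]: 3 plies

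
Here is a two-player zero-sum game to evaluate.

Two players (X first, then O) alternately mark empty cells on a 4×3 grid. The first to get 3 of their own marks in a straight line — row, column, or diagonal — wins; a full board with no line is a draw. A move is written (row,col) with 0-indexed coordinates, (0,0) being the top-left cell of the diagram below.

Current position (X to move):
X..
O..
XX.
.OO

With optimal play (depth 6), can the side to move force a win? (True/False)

ply 1, X at X../O../XX./.OO | (0,1)=-1→XX./O../XX./.OO; (0,2)=-1→X.X/O../XX./.OO; (1,1)=-1→X../OX./XX./.OO; (1,2)=-1→X../O.X/XX./.OO; (2,2)=+1→X../O../XXX/.OO*; (3,0)=+1→X../O../XX./XOO
ply 2: X../O../XXX/.OO is terminal -1 (O); from X../O../XX./.OO depth 6

X winning at [X../O../XX./.OO]: True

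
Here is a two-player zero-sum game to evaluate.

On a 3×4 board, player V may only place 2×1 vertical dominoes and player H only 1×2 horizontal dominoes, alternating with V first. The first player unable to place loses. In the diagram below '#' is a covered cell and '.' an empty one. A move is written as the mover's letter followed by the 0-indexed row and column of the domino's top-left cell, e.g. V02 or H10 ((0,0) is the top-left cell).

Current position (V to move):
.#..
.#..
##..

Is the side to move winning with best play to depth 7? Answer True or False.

ply 1, V at .#../.#../##.. | V00=-1→##../##../##..; V02=+1→.##./.##./##..*; V03=+1→.#.#/.#.#/##..; V12=+1→.#../.##./###.; V13=+1→.#../.#.#/##.#
ply 2, H at .##./.##./##.. | H22=-1→.##./.##./####*
ply 3, V at .##./.##./#### | V00=+1→###./###./####*; V03=+1→.###/.###/####
ply 4: ###./###./#### is terminal -1 (H); from .#../.#../##.. depth 7

V winning at [.#../.#../##..]: True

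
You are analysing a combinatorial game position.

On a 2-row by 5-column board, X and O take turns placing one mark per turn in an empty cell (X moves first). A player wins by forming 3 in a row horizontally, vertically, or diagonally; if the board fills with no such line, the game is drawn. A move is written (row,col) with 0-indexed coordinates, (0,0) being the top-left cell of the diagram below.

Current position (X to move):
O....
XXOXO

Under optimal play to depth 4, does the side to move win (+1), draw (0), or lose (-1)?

p1 X@[O..../XXOXO]: (0,1)[OX.../XXOXO]+0* (0,2)[O.X../XXOXO]+0 (0,3)[O..X./XXOXO]+0 (0,4)[O...X/XXOXO]+0
p2 O@[OX.../XXOXO]: (0,2)[OXO../XXOXO]+0* (0,3)[OX.O./XXOXO]+0 (0,4)[OX..O/XXOXO]+0
p3 X@[OXO../XXOXO]: (0,3)[OXOX./XXOXO]+0* (0,4)[OXO.X/XXOXO]+0
p4 O@[OXOX./XXOXO]: (0,4)[OXOXO/XXOXO]+0*
p5 X@[OXOXO/XXOXO] terminal +0; root [O..../XXOXO] d4

value(O..../XXOXO, X) = 0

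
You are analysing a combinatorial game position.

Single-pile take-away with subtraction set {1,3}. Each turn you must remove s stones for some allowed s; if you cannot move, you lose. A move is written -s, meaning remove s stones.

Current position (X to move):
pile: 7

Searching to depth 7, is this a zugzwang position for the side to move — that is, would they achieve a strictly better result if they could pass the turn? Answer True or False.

ply 1, X at 7 | -1=+1→6*; -3=+1→4
ply 2, O at 6 | -1=-1→5*; -3=-1→3
ply 3, X at 5 | -1=+1→4*; -3=+1→2
ply 4, O at 4 | -1=-1→3*; -3=-1→1
ply 5, X at 3 | -1=+1→2*; -3=+1→0
ply 6, O at 2 | -1=-1→1*
ply 7, X at 1 | -1=+1→0*
ply 8: 0 is terminal -1 (O); from 7 depth 7
if X skipped the turn, O would face:
~ ply 1, O at 7 | -1=+1→6*; -3=+1→4
~ ply 2, X at 6 | -1=-1→5*; -3=-1→3
~ ply 3, O at 5 | -1=+1→4*; -3=+1→2
~ ply 4, X at 4 | -1=-1→3*; -3=-1→1
~ ply 5, O at 3 | -1=+1→2*; -3=+1→0
~ ply 6, X at 2 | -1=-1→1*
~ ply 7, O at 1 | -1=+1→0*
~ ply 8: 0 is terminal -1 (X); from 7 depth 7
compare (X): move=+1 vs pass=-1

zugzwang(7, X) = False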